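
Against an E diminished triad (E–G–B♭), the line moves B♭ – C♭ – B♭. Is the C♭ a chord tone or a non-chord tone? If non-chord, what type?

Non-chord tone — a neighbor tone.

The harmony at that moment is E diminished triad (E, G, B♭); C♭ is not a chord tone.
It is approached by step up from B♭ and left by step down to B♭.
Step away and step back to the same note — a neighbor tone (upper neighbor).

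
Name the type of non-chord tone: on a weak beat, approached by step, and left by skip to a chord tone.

Approach: by step. Departure: by leap. Metric position: weak.
Step in, leap out, from a weak position — an escape tone (échappée). (It is the mirror image of the appoggiatura, which leaps in and steps out on a strong beat.)

Escape tone.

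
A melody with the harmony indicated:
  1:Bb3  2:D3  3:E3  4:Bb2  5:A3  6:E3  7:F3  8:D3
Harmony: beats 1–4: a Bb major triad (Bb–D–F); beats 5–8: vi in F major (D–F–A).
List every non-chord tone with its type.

E3 (beat 3) — escape tone; E3 (beat 6) — appoggiatura.

The harmony at that moment is Bb major triad (Bb, D, F); E3 is not a chord tone.
It is approached by step up from D3 and left by leap down to Bb2.
Step in, leap out — an escape tone.
The harmony at that moment is D minor triad (D, F, A); E3 is not a chord tone.
It is approached by leap down from A3 and left by step up to F3.
Leap in, step out — an appoggiatura.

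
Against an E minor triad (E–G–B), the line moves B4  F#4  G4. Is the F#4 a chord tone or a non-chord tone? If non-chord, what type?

Non-chord tone — an appoggiatura.

The harmony at that moment is E minor triad (E, G, B); F#4 is not a chord tone.
It is approached by leap down from B4 and left by step up to G4.
Leap in, step out — an appoggiatura.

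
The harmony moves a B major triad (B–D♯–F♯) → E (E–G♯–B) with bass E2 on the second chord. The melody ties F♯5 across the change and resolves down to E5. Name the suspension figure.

9–8 suspension.

At the second chord the bass is E2. The suspended F♯5 lies a ninth above the bass; after resolving down by step to E5, the interval above the bass becomes an octave.
Suspension figures are named by those two intervals: 9–8.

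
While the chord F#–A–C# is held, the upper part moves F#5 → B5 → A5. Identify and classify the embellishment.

The harmony at that moment is F# minor triad (F#, A, C#); B5 is not a chord tone.
It is approached by leap up from F#5 and left by step down to A5.
Leap in, step out — an appoggiatura.

B5 is an appoggiatura.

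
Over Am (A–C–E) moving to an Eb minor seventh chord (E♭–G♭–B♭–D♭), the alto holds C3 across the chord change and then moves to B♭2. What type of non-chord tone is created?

C3 is a suspension.

The harmony at that moment is E♭ minor seventh chord (E♭, G♭, B♭, D♭); C3 is not a chord tone.
It is held over (the same pitch as the preceding C3) and left by step down to B♭2.
Held over from the previous chord and resolving down by step — a suspension.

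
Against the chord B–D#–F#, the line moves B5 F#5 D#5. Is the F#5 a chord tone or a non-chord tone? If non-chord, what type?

Chord tone (the fifth of B major triad).

B major triad contains B, D#, F#; F# is the fifth, so it is a chord tone.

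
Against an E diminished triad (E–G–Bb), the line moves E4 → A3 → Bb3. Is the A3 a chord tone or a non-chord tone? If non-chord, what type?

The harmony at that moment is E diminished triad (E, G, Bb); A3 is not a chord tone.
It is approached by leap down from E4 and left by step up to Bb3.
Leap in, step out — an appoggiatura.

Non-chord tone — an appoggiatura.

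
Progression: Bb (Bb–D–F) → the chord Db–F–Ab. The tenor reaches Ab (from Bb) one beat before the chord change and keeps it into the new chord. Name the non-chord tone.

The harmony at that moment is Bb major triad (Bb, D, F); Ab is not a chord tone.
It is approached by step down from Bb and then sustained as the same pitch into the next harmony.
Arriving early and becoming a chord tone when the harmony changes — an anticipation.

Ab is an anticipation.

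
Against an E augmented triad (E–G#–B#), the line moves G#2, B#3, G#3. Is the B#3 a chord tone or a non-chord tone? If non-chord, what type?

E augmented triad contains E, G#, B#; B# is the fifth, so it is a chord tone.

Chord tone (the fifth of E augmented triad).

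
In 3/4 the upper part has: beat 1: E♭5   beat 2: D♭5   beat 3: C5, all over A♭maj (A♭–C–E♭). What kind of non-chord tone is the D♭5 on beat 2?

The harmony at that moment is A♭ major triad (A♭, C, E♭); D♭5 is not a chord tone.
It is approached by step down from E♭5 and left by step down to C5.
Step in, step out in the same direction — a passing tone.

Passing tone.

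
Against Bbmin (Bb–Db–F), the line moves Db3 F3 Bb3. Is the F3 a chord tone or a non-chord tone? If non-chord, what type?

Chord tone (the fifth of Bb minor triad).

Bb minor triad contains Bb, Db, F; F is the fifth, so it is a chord tone.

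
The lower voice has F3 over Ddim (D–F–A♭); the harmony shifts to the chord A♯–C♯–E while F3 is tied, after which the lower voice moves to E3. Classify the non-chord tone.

The harmony at that moment is A♯ diminished triad (A♯, C♯, E); F3 is not a chord tone.
It is held over (the same pitch as the preceding F3) and left by step down to E3.
Held over from the previous chord and resolving down by step — a suspension.

F3 is a suspension.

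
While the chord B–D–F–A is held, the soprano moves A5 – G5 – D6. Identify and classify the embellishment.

G5 is an escape tone.

The harmony at that moment is B half-diminished seventh chord (B, D, F, A); G5 is not a chord tone.
It is approached by step down from A5 and left by leap up to D6.
Step in, leap out — an escape tone.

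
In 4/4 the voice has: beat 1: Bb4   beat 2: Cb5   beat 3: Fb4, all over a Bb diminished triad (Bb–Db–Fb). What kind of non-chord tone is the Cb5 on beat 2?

The harmony at that moment is Bb diminished triad (Bb, Db, Fb); Cb5 is not a chord tone.
It is approached by step up from Bb4 and left by leap down to Fb4.
Step in, leap out, on a weak beat — an escape tone.

Escape tone.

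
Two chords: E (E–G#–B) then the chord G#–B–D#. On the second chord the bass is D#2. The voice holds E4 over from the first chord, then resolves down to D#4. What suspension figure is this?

9–8 suspension.

At the second chord the bass is D#2. The suspended E4 lies a ninth above the bass; after resolving down by step to D#4, the interval above the bass becomes an octave.
Suspension figures are named by those two intervals: 9–8.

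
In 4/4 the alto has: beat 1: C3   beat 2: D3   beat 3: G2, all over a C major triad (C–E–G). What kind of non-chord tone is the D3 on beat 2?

The harmony at that moment is C major triad (C, E, G); D3 is not a chord tone.
It is approached by step up from C3 and left by leap down to G2.
Step in, leap out, on a weak beat — an escape tone.

Escape tone.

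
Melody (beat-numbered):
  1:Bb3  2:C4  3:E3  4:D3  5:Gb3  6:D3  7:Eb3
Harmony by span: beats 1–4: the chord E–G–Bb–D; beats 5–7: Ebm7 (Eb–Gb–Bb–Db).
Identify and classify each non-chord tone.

The harmony at that moment is E half-diminished seventh chord (E, G, Bb, D); C4 is not a chord tone.
It is approached by step up from Bb3 and left by leap down to E3.
Step in, leap out — an escape tone.
The harmony at that moment is Eb minor seventh chord (Eb, Gb, Bb, Db); D3 is not a chord tone.
It is approached by leap down from Gb3 and left by step up to Eb3.
Leap in, step out — an appoggiatura.

C4 (beat 2) — escape tone; D3 (beat 6) — appoggiatura.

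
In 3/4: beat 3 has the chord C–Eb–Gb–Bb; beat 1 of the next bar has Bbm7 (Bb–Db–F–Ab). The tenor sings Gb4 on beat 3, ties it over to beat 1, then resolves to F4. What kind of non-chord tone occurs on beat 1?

Suspension.

The harmony at that moment is Bb minor seventh chord (Bb, Db, F, Ab); Gb4 is not a chord tone.
It is held over (the same pitch as the preceding Gb4) and left by step down to F4.
Held over from the previous chord and resolving down by step — a suspension.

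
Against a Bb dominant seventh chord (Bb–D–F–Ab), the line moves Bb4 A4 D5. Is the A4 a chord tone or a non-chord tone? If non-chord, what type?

The harmony at that moment is Bb dominant seventh chord (Bb, D, F, Ab); A4 is not a chord tone.
It is approached by step down from Bb4 and left by leap up to D5.
Step in, leap out — an escape tone.

Non-chord tone — an escape tone.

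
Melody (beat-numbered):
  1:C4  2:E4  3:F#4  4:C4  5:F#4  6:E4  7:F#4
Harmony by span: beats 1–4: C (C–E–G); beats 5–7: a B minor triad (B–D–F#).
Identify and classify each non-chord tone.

F#4 (beat 3) — escape tone; E4 (beat 6) — neighbor tone.

The harmony at that moment is C major triad (C, E, G); F#4 is not a chord tone.
It is approached by step up from E4 and left by leap down to C4.
Step in, leap out — an escape tone.
The harmony at that moment is B minor triad (B, D, F#); E4 is not a chord tone.
It is approached by step down from F#4 and left by step up to F#4.
Step away and step back to the same note — a neighbor tone (lower neighbor).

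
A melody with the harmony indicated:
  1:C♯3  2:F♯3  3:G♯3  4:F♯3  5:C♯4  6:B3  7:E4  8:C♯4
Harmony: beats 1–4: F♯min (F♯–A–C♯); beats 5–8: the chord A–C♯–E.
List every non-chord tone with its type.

The harmony at that moment is F♯ minor triad (F♯, A, C♯); G♯3 is not a chord tone.
It is approached by step up from F♯3 and left by step down to F♯3.
Step away and step back to the same note — a neighbor tone (upper neighbor).
The harmony at that moment is A major triad (A, C♯, E); B3 is not a chord tone.
It is approached by step down from C♯4 and left by leap up to E4.
Step in, leap out — an escape tone.

G♯3 (beat 3) — neighbor tone; B3 (beat 6) — escape tone.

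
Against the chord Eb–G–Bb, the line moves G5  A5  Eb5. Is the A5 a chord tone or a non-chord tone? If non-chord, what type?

The harmony at that moment is Eb major triad (Eb, G, Bb); A5 is not a chord tone.
It is approached by step up from G5 and left by leap down to Eb5.
Step in, leap out — an escape tone.

Non-chord tone — an escape tone.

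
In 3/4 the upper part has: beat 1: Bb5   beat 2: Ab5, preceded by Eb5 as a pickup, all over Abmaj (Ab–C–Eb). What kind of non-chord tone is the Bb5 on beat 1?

The harmony at that moment is Ab major triad (Ab, C, Eb); Bb5 is not a chord tone.
It is approached by leap up from Eb5 and left by step down to Ab5.
Leap in, step out, metrically accented — an appoggiatura.

Appoggiatura.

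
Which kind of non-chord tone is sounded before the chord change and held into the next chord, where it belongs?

Approach: ahead of the chord change (typically by step), so it is dissonant against the current harmony. Departure: none — the same pitch is restated or held and is a chord tone of the new harmony.
Dissonant first, consonant once the harmony catches up: the note simply arrives early — an anticipation. (The reverse timing, consonant first and dissonant after the change, would be a suspension or retardation.)

Anticipation.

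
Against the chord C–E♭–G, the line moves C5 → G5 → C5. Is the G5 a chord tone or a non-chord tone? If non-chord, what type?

Chord tone (the fifth of C minor triad).

C minor triad contains C, E♭, G; G is the fifth, so it is a chord tone.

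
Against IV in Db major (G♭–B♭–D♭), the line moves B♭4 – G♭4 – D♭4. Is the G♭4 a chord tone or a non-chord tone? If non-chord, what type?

Chord tone (the root of Gb major triad).

Gb major triad contains G♭, B♭, D♭; G♭ is the root, so it is a chord tone.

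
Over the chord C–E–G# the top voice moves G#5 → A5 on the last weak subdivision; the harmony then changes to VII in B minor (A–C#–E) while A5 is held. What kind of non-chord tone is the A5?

A5 is an anticipation.

The harmony at that moment is C augmented triad (C, E, G#); A5 is not a chord tone.
It is approached by step up from G#5 and then sustained as the same pitch into the next harmony.
Arriving early and becoming a chord tone when the harmony changes — an anticipation.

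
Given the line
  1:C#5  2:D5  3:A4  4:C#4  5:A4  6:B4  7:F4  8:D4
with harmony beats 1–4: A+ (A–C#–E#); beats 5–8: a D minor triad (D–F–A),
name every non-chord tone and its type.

The harmony at that moment is A augmented triad (A, C#, E#); D5 is not a chord tone.
It is approached by step up from C#5 and left by leap down to A4.
Step in, leap out — an escape tone.
The harmony at that moment is D minor triad (D, F, A); B4 is not a chord tone.
It is approached by step up from A4 and left by leap down to F4.
Step in, leap out — an escape tone.

D5 (beat 2) — escape tone; B4 (beat 6) — escape tone.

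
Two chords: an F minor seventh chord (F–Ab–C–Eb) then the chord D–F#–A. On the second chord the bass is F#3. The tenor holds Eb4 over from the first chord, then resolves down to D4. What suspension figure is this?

At the second chord the bass is F#3. The suspended Eb4 lies a seventh above the bass; after resolving down by step to D4, the interval above the bass becomes a sixth.
Suspension figures are named by those two intervals: 7–6.

7–6 suspension.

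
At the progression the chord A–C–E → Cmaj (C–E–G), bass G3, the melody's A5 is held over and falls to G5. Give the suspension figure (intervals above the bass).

At the second chord the bass is G3. The suspended A5 lies a ninth above the bass; after resolving down by step to G5, the interval above the bass becomes an octave.
Suspension figures are named by those two intervals: 9–8.

9–8 suspension.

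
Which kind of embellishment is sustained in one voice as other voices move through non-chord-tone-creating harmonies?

Pedal tone.

Approach: none. Departure: none — a single pitch is sustained while the chords change around it, passing through harmonies that do not contain it.
No melodic motion at all; the dissonance is created entirely by the moving harmonies against the stationary note — a pedal tone (pedal point).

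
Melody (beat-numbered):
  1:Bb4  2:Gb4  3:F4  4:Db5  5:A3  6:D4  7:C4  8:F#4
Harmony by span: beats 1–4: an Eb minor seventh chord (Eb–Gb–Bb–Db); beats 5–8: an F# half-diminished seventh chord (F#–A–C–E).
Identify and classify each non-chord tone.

F4 (beat 3) — escape tone; D4 (beat 6) — appoggiatura.

The harmony at that moment is Eb minor seventh chord (Eb, Gb, Bb, Db); F4 is not a chord tone.
It is approached by step down from Gb4 and left by leap up to Db5.
Step in, leap out — an escape tone.
The harmony at that moment is F# half-diminished seventh chord (F#, A, C, E); D4 is not a chord tone.
It is approached by leap up from A3 and left by step down to C4.
Leap in, step out — an appoggiatura.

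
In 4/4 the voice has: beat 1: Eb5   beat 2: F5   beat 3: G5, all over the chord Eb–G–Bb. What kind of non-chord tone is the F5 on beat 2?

The harmony at that moment is Eb major triad (Eb, G, Bb); F5 is not a chord tone.
It is approached by step up from Eb5 and left by step up to G5.
Step in, step out in the same direction — a passing tone.

Passing tone.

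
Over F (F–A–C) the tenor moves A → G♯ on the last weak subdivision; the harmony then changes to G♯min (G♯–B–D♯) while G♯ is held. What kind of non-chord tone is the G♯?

The harmony at that moment is F major triad (F, A, C); G♯ is not a chord tone.
It is approached by step down from A and then sustained as the same pitch into the next harmony.
Arriving early and becoming a chord tone when the harmony changes — an anticipation.

G♯ is an anticipation.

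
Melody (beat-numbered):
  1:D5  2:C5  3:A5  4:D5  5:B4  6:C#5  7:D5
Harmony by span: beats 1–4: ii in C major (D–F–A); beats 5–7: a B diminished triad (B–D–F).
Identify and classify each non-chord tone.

C5 (beat 2) — escape tone; C#5 (beat 6) — passing tone.

The harmony at that moment is D minor triad (D, F, A); C5 is not a chord tone.
It is approached by step down from D5 and left by leap up to A5.
Step in, leap out — an escape tone.
The harmony at that moment is B diminished triad (B, D, F); C#5 is not a chord tone.
It is approached by step up from B4 and left by step up to D5.
Step in, step out in the same direction — a passing tone.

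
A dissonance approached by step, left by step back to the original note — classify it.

Approach: by step. Departure: by step in the opposite direction, back to the starting pitch.
Stepwise on both sides but reversing to return to the same chord tone — a neighbor tone. (Had it continued onward in the same direction it would be a passing tone instead.)

Neighbor tone.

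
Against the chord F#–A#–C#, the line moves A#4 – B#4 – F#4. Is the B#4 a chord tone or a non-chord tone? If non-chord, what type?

The harmony at that moment is F# major triad (F#, A#, C#); B#4 is not a chord tone.
It is approached by step up from A#4 and left by leap down to F#4.
Step in, leap out — an escape tone.

Non-chord tone — an escape tone.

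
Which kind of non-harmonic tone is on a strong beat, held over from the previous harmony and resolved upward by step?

Retardation.

Approach: by preparation — the pitch is first a chord tone, then held (tied or repeated) while the harmony changes under it. Departure: up by step. Metric position: strong.
A prepared dissonance that resolves upward by step — a retardation. (The same figure resolving downward would be a suspension.)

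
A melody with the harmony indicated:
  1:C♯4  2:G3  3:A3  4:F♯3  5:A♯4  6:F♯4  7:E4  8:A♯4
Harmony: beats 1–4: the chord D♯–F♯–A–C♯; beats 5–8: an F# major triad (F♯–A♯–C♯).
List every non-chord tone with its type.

The harmony at that moment is D♯ half-diminished seventh chord (D♯, F♯, A, C♯); G3 is not a chord tone.
It is approached by leap down from C♯4 and left by step up to A3.
Leap in, step out — an appoggiatura.
The harmony at that moment is F♯ major triad (F♯, A♯, C♯); E4 is not a chord tone.
It is approached by step down from F♯4 and left by leap up to A♯4.
Step in, leap out — an escape tone.

G3 (beat 2) — appoggiatura; E4 (beat 7) — escape tone.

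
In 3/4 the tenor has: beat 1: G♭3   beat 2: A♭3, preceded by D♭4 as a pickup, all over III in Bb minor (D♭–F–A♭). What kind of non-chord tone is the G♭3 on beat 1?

The harmony at that moment is D♭ major triad (D♭, F, A♭); G♭3 is not a chord tone.
It is approached by leap down from D♭4 and left by step up to A♭3.
Leap in, step out, metrically accented — an appoggiatura.

Appoggiatura.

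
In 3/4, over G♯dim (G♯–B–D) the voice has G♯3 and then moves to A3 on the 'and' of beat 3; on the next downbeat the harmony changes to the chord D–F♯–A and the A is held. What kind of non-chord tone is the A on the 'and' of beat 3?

The harmony at that moment is G♯ diminished triad (G♯, B, D); A3 is not a chord tone.
It is approached by step up from G♯3 and then sustained as the same pitch into the next harmony.
Arriving early and becoming a chord tone when the harmony changes — an anticipation.

Anticipation.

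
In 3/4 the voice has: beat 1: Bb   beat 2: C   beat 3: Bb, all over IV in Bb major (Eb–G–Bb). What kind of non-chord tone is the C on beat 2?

The harmony at that moment is Eb major triad (Eb, G, Bb); C is not a chord tone.
It is approached by step up from Bb and left by step down to Bb.
Step away and step back to the same note — a neighbor tone (upper neighbor).

Upper neighbor tone.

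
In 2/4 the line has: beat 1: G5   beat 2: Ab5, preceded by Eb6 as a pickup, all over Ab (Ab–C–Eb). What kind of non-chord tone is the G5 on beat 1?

The harmony at that moment is Ab major triad (Ab, C, Eb); G5 is not a chord tone.
It is approached by leap down from Eb6 and left by step up to Ab5.
Leap in, step out, metrically accented — an appoggiatura.

Appoggiatura.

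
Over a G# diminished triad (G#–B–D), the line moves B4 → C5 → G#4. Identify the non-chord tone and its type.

C5 is an escape tone.

The harmony at that moment is G# diminished triad (G#, B, D); C5 is not a chord tone.
It is approached by step up from B4 and left by leap down to G#4.
Step in, leap out — an escape tone.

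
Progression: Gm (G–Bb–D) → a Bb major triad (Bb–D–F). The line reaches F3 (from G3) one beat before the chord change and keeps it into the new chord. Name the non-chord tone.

The harmony at that moment is G minor triad (G, Bb, D); F3 is not a chord tone.
It is approached by step down from G3 and then sustained as the same pitch into the next harmony.
Arriving early and becoming a chord tone when the harmony changes — an anticipation.

F3 is an anticipation.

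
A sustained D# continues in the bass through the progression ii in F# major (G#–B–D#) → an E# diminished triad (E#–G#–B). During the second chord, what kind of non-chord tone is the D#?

The harmony at that moment is E# diminished triad (E#, G#, B); D# is not a chord tone.
It is held over (the same pitch as the preceding D#) and then sustained as the same pitch into the next harmony.
Sustained through a change of harmony — a pedal tone.

Pedal tone (pedal point).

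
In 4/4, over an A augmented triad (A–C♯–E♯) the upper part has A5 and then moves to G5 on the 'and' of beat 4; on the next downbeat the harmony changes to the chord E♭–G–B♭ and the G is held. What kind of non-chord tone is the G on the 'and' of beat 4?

Anticipation.

The harmony at that moment is A augmented triad (A, C♯, E♯); G5 is not a chord tone.
It is approached by step down from A5 and then sustained as the same pitch into the next harmony.
Arriving early and becoming a chord tone when the harmony changes — an anticipation.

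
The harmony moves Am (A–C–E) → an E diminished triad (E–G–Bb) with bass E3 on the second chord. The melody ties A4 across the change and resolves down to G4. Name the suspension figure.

At the second chord the bass is E3. The suspended A4 lies a fourth above the bass; after resolving down by step to G4, the interval above the bass becomes a third.
Suspension figures are named by those two intervals: 4–3.

4–3 suspension.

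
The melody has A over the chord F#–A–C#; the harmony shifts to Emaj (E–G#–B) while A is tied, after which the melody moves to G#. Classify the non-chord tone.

A is a suspension.

The harmony at that moment is E major triad (E, G#, B); A is not a chord tone.
It is held over (the same pitch as the preceding A) and left by step down to G#.
Held over from the previous chord and resolving down by step — a suspension.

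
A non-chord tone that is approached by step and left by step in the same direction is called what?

Approach: by step. Departure: by step, continuing in the same direction.
Stepwise on both sides with no change of direction means the note fills in the space between two different chord tones — a passing tone. (Had it turned back to its starting note it would be a neighbor tone instead.)

Passing tone.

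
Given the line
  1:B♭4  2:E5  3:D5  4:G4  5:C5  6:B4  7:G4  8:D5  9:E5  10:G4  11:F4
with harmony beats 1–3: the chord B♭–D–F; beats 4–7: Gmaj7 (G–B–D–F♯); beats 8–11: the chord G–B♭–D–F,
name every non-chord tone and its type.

The harmony at that moment is B♭ major triad (B♭, D, F); E5 is not a chord tone.
It is approached by leap up from B♭4 and left by step down to D5.
Leap in, step out — an appoggiatura.
The harmony at that moment is G major seventh chord (G, B, D, F♯); C5 is not a chord tone.
It is approached by leap up from G4 and left by step down to B4.
Leap in, step out — an appoggiatura.
The harmony at that moment is G minor seventh chord (G, B♭, D, F); E5 is not a chord tone.
It is approached by step up from D5 and left by leap down to G4.
Step in, leap out — an escape tone.

E5 (beat 2) — appoggiatura; C5 (beat 5) — appoggiatura; E5 (beat 9) — escape tone.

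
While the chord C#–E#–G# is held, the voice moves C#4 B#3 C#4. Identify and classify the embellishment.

The harmony at that moment is C# major triad (C#, E#, G#); B#3 is not a chord tone.
It is approached by step down from C#4 and left by step up to C#4.
Step away and step back to the same note — a neighbor tone (lower neighbor).

B#3 is a neighbor tone.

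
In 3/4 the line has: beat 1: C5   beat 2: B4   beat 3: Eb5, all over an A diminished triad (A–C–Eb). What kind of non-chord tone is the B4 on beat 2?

The harmony at that moment is A diminished triad (A, C, Eb); B4 is not a chord tone.
It is approached by step down from C5 and left by leap up to Eb5.
Step in, leap out, on a weak beat — an escape tone.

Escape tone.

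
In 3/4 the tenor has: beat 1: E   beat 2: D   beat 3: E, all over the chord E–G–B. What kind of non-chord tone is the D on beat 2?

Lower neighbor tone.

The harmony at that moment is E minor triad (E, G, B); D is not a chord tone.
It is approached by step down from E and left by step up to E.
Step away and step back to the same note — a neighbor tone (lower neighbor).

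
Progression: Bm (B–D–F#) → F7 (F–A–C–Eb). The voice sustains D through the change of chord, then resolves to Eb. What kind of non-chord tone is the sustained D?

D is a retardation.

The harmony at that moment is F dominant seventh chord (F, A, C, Eb); D is not a chord tone.
It is held over (the same pitch as the preceding D) and left by step up to Eb.
Held over from the previous chord and resolving up by step — a retardation.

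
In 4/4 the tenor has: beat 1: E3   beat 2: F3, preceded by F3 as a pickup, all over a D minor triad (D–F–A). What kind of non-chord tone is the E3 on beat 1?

The harmony at that moment is D minor triad (D, F, A); E3 is not a chord tone.
It is approached by step down from F3 and left by step up to F3.
Step away and step back to the same note — a neighbor tone (lower neighbor).

Lower neighbor tone.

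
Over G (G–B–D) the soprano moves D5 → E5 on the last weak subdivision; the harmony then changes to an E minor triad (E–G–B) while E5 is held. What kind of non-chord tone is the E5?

E5 is an anticipation.

The harmony at that moment is G major triad (G, B, D); E5 is not a chord tone.
It is approached by step up from D5 and then sustained as the same pitch into the next harmony.
Arriving early and becoming a chord tone when the harmony changes — an anticipation.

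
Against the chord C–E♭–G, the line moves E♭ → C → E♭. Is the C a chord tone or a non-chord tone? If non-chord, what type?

Chord tone (the root of C minor triad).

C minor triad contains C, E♭, G; C is the root, so it is a chord tone.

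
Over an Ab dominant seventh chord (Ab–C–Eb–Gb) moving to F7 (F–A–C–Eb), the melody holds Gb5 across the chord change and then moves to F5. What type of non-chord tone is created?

Gb5 is a suspension.

The harmony at that moment is F dominant seventh chord (F, A, C, Eb); Gb5 is not a chord tone.
It is held over (the same pitch as the preceding Gb5) and left by step down to F5.
Held over from the previous chord and resolving down by step — a suspension.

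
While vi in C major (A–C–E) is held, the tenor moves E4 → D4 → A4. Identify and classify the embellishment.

D4 is an escape tone.

The harmony at that moment is A minor triad (A, C, E); D4 is not a chord tone.
It is approached by step down from E4 and left by leap up to A4.
Step in, leap out — an escape tone.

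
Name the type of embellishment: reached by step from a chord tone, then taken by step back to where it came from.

Approach: by step. Departure: by step in the opposite direction, back to the starting pitch.
Stepwise on both sides but reversing to return to the same chord tone — a neighbor tone. (Had it continued onward in the same direction it would be a passing tone instead.)

Neighbor tone.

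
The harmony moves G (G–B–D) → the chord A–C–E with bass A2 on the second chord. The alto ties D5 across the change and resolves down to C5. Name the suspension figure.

At the second chord the bass is A2. The suspended D5 lies a fourth above the bass; after resolving down by step to C5, the interval above the bass becomes a third.
Suspension figures are named by those two intervals: 4–3.

4–3 suspension.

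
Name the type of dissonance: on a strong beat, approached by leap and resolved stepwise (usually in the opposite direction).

Appoggiatura.

Approach: by leap. Departure: by step. Metric position: strong.
Leap in, step out, in a metrically strong position — an appoggiatura. (It is the mirror image of the escape tone, which steps in and leaps out from a weak position.)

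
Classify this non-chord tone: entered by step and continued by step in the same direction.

Approach: by step. Departure: by step, continuing in the same direction.
Stepwise on both sides with no change of direction means the note fills in the space between two different chord tones — a passing tone. (Had it turned back to its starting note it would be a neighbor tone instead.)

Passing tone.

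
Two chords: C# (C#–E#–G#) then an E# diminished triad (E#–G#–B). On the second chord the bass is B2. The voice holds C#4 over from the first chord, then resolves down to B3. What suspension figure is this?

At the second chord the bass is B2. The suspended C#4 lies a ninth above the bass; after resolving down by step to B3, the interval above the bass becomes an octave.
Suspension figures are named by those two intervals: 9–8.

9–8 suspension.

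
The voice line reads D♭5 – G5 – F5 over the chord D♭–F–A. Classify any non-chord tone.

The harmony at that moment is D♭ augmented triad (D♭, F, A); G5 is not a chord tone.
It is approached by leap up from D♭5 and left by step down to F5.
Leap in, step out — an appoggiatura.

G5 is an appoggiatura.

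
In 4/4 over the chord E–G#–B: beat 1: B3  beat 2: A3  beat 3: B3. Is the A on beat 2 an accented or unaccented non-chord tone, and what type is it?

Unaccented neighbor tone.

The harmony at that moment is E major triad (E, G#, B); A3 is not a chord tone.
It is approached by step down from B3 and left by step up to B3.
Step away and step back to the same note — a neighbor tone (lower neighbor).
It falls on a weak beat, so it is unaccented.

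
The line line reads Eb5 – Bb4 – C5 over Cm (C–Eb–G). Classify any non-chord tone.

The harmony at that moment is C minor triad (C, Eb, G); Bb4 is not a chord tone.
It is approached by leap down from Eb5 and left by step up to C5.
Leap in, step out — an appoggiatura.

Bb4 is an appoggiatura.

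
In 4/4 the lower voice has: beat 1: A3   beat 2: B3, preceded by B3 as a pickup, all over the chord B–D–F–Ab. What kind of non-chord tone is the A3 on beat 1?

Lower neighbor tone.

The harmony at that moment is B diminished seventh chord (B, D, F, Ab); A3 is not a chord tone.
It is approached by step down from B3 and left by step up to B3.
Step away and step back to the same note — a neighbor tone (lower neighbor).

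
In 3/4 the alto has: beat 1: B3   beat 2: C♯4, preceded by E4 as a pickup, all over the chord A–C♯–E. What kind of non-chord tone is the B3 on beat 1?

Appoggiatura.

The harmony at that moment is A major triad (A, C♯, E); B3 is not a chord tone.
It is approached by leap down from E4 and left by step up to C♯4.
Leap in, step out, metrically accented — an appoggiatura.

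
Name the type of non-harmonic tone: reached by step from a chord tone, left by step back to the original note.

Approach: by step. Departure: by step in the opposite direction, back to the starting pitch.
Stepwise on both sides but reversing to return to the same chord tone — a neighbor tone. (Had it continued onward in the same direction it would be a passing tone instead.)

Neighbor tone.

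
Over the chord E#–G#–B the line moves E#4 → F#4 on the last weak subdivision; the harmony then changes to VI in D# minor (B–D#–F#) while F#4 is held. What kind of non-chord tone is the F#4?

The harmony at that moment is E# diminished triad (E#, G#, B); F#4 is not a chord tone.
It is approached by step up from E#4 and then sustained as the same pitch into the next harmony.
Arriving early and becoming a chord tone when the harmony changes — an anticipation.

F#4 is an anticipation.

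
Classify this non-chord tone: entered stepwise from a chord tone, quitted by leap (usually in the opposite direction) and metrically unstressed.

Approach: by step. Departure: by leap. Metric position: weak.
Step in, leap out, from a weak position — an escape tone (échappée). (It is the mirror image of the appoggiatura, which leaps in and steps out on a strong beat.)

Escape tone.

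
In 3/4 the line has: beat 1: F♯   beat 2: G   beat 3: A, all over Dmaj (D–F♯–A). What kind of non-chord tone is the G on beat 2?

The harmony at that moment is D major triad (D, F♯, A); G is not a chord tone.
It is approached by step up from F♯ and left by step up to A.
Step in, step out in the same direction — a passing tone.

Passing tone.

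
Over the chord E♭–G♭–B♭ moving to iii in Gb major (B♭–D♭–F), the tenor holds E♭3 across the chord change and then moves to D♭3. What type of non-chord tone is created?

E♭3 is a suspension.

The harmony at that moment is B♭ minor triad (B♭, D♭, F); E♭3 is not a chord tone.
It is held over (the same pitch as the preceding E♭3) and left by step down to D♭3.
Held over from the previous chord and resolving down by step — a suspension.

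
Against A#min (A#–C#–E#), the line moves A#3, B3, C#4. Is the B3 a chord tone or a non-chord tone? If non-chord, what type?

Non-chord tone — a passing tone.

The harmony at that moment is A# minor triad (A#, C#, E#); B3 is not a chord tone.
It is approached by step up from A#3 and left by step up to C#4.
Step in, step out in the same direction — a passing tone.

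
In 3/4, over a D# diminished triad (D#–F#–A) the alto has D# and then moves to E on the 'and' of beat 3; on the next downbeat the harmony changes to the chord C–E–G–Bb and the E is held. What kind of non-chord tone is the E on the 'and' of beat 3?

The harmony at that moment is D# diminished triad (D#, F#, A); E is not a chord tone.
It is approached by step up from D# and then sustained as the same pitch into the next harmony.
Arriving early and becoming a chord tone when the harmony changes — an anticipation.

Anticipation.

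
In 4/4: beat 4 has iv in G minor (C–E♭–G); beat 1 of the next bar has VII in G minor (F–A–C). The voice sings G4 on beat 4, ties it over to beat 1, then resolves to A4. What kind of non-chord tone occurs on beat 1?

The harmony at that moment is F major triad (F, A, C); G4 is not a chord tone.
It is held over (the same pitch as the preceding G4) and left by step up to A4.
Held over from the previous chord and resolving up by step — a retardation.

Retardation.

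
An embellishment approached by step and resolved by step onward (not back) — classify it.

Passing tone.

Approach: by step. Departure: by step, continuing in the same direction.
Stepwise on both sides with no change of direction means the note fills in the space between two different chord tones — a passing tone. (Had it turned back to its starting note it would be a neighbor tone instead.)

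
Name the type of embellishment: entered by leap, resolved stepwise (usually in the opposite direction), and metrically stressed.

Approach: by leap. Departure: by step. Metric position: strong.
Leap in, step out, in a metrically strong position — an appoggiatura. (It is the mirror image of the escape tone, which steps in and leaps out from a weak position.)

Appoggiatura.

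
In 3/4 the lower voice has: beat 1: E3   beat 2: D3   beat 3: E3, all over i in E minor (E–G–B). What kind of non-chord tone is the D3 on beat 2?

The harmony at that moment is E minor triad (E, G, B); D3 is not a chord tone.
It is approached by step down from E3 and left by step up to E3.
Step away and step back to the same note — a neighbor tone (lower neighbor).

Lower neighbor tone.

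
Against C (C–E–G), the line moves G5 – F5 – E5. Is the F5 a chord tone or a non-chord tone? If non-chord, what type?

Non-chord tone — a passing tone.

The harmony at that moment is C major triad (C, E, G); F5 is not a chord tone.
It is approached by step down from G5 and left by step down to E5.
Step in, step out in the same direction — a passing tone.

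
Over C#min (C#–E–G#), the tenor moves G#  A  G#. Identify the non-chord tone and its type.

A is a neighbor tone.

The harmony at that moment is C# minor triad (C#, E, G#); A is not a chord tone.
It is approached by step up from G# and left by step down to G#.
Step away and step back to the same note — a neighbor tone (upper neighbor).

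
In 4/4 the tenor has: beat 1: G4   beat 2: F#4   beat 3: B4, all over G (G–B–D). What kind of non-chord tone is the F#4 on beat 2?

Escape tone.

The harmony at that moment is G major triad (G, B, D); F#4 is not a chord tone.
It is approached by step down from G4 and left by leap up to B4.
Step in, leap out, on a weak beat — an escape tone.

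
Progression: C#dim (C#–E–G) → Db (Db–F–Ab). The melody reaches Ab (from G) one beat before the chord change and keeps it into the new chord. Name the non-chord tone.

The harmony at that moment is C# diminished triad (C#, E, G); Ab is not a chord tone.
It is approached by step up from G and then sustained as the same pitch into the next harmony.
Arriving early and becoming a chord tone when the harmony changes — an anticipation.

Ab is an anticipation.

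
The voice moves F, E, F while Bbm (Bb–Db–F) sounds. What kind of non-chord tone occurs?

The harmony at that moment is Bb minor triad (Bb, Db, F); E is not a chord tone.
It is approached by step down from F and left by step up to F.
Step away and step back to the same note — a neighbor tone (lower neighbor).

E is a neighbor tone.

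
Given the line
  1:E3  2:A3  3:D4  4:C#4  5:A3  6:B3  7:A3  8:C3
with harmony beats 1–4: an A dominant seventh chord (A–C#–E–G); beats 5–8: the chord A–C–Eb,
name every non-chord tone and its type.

The harmony at that moment is A dominant seventh chord (A, C#, E, G); D4 is not a chord tone.
It is approached by leap up from A3 and left by step down to C#4.
Leap in, step out — an appoggiatura.
The harmony at that moment is A diminished triad (A, C, Eb); B3 is not a chord tone.
It is approached by step up from A3 and left by step down to A3.
Step away and step back to the same note — a neighbor tone (upper neighbor).

D4 (beat 3) — appoggiatura; B3 (beat 6) — neighbor tone.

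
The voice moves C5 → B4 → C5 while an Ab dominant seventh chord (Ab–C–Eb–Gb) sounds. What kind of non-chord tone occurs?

B4 is a neighbor tone.

The harmony at that moment is Ab dominant seventh chord (Ab, C, Eb, Gb); B4 is not a chord tone.
It is approached by step down from C5 and left by step up to C5.
Step away and step back to the same note — a neighbor tone (lower neighbor).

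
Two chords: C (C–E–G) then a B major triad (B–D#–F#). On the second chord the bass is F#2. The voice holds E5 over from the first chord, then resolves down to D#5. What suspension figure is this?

At the second chord the bass is F#2. The suspended E5 lies a seventh above the bass; after resolving down by step to D#5, the interval above the bass becomes a sixth.
Suspension figures are named by those two intervals: 7–6.

7–6 suspension.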